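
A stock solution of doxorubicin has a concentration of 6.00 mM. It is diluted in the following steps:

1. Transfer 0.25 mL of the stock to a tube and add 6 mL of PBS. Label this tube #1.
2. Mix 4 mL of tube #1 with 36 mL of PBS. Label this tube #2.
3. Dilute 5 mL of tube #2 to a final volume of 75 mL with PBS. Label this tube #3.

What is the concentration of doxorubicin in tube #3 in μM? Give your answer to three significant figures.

1.60 μM

Step 1: 0.25 mL + 6 mL = 6.25 mL total → factor 6.25/0.25 = 25
Step 2: 4 mL + 36 mL = 40 mL total → factor 40/4 = 10
Step 3: 5 mL brought to 75 mL → factor 75/5 = 15
Overall dilution factor = 25 × 10 × 15 = 3750
Final = 6.00 mM / 3750 = 0.001600 mM = 1.60 μM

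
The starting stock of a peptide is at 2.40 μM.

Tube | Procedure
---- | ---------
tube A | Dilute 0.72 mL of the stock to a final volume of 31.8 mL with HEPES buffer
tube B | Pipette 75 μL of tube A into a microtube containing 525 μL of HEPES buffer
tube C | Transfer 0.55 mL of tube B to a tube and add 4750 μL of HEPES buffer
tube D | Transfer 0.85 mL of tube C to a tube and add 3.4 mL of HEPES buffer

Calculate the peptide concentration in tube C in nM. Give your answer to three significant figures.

Step 1: 0.72 mL brought to 31.8 mL → factor 31.8/0.72 = 44.167
Step 2: 75 μL + 525 μL = 600 μL total → factor 600/75 = 8
Step 3: 0.55 mL + 4750 μL = 5.3 mL total → factor 5.3/0.55 = 9.6364
Dilution factor through tube C = 44.167 × 8 × 9.6364 = 3404.8
[tube C] = 2.40 μM / 3404.8 = 0.0007049 μM = 0.705 nM

0.705 nM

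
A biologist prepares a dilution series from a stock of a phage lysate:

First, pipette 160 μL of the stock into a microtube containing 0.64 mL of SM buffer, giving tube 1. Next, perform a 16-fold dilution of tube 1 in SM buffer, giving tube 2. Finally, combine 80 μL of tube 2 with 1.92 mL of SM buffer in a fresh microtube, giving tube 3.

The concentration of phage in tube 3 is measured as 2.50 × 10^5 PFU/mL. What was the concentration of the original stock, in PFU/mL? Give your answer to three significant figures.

5.00 × 10^8 PFU/mL

Step 1: 160 μL + 0.64 mL = 800 μL total → factor 800/160 = 5
Step 2: 16-fold → factor 16
Step 3: 80 μL + 1.92 mL = 2000 μL total → factor 2000/80 = 25
Overall dilution factor = 5 × 16 × 25 = 2000
Stock = 2.50 × 10^5 PFU/mL × 2000 = 5.00 × 10^8 PFU/mL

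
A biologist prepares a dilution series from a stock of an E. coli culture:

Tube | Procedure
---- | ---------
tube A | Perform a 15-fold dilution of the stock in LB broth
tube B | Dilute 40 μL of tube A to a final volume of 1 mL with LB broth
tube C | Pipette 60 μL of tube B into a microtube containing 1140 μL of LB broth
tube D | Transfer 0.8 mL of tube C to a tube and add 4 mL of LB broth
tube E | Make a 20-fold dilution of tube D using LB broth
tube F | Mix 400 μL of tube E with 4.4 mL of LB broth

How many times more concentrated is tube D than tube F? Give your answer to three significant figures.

240

Step 1: 15-fold → factor 15
Step 2: 40 μL brought to 1 mL → factor 1000/40 = 25
Step 3: 60 μL + 1140 μL = 1200 μL total → factor 1200/60 = 20
Step 4: 0.8 mL + 4 mL = 4.8 mL total → factor 4.8/0.8 = 6
Step 5: 20-fold → factor 20
Step 6: 400 μL + 4.4 mL = 4800 μL total → factor 4800/400 = 12
Dilution factor to tube D = 45000; to tube F = 1.08 × 10^7
[tube D]/[tube F] = (factor to tube F)/(factor to tube D) = 1.08 × 10^7/45000 = 240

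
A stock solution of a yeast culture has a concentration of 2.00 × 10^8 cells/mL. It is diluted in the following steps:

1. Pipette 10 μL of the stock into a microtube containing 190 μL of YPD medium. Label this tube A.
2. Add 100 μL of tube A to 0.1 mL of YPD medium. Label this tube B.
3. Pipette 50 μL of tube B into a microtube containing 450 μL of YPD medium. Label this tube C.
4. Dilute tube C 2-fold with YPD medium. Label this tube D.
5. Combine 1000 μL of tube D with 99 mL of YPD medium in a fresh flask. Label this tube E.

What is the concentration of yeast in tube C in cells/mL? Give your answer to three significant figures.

Step 1: 10 μL + 190 μL = 200 μL total → factor 200/10 = 20
Step 2: 100 μL + 0.1 mL = 200 μL total → factor 200/100 = 2
Step 3: 50 μL + 450 μL = 500 μL total → factor 500/50 = 10
Dilution factor through tube C = 20 × 2 × 10 = 400
[tube C] = 2.00 × 10^8 cells/mL / 400 = 5.00 × 10^5 cells/mL

5.00 × 10^5 cells/mL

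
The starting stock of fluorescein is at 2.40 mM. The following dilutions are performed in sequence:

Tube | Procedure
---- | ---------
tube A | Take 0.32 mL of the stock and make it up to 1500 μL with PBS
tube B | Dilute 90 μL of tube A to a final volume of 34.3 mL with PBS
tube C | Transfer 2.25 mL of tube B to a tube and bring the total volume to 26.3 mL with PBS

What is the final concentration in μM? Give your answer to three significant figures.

0.115 μM

Step 1: 0.32 mL brought to 1500 μL → factor 1.5/0.32 = 4.6875
Step 2: 90 μL brought to 34.3 mL → factor 34300/90 = 381.11
Step 3: 2.25 mL brought to 26.3 mL → factor 26.3/2.25 = 11.689
Overall dilution factor = 4.6875 × 381.11 × 11.689 = 20882
Final = 2.40 mM / 20882 = 0.0001149 mM = 0.115 μM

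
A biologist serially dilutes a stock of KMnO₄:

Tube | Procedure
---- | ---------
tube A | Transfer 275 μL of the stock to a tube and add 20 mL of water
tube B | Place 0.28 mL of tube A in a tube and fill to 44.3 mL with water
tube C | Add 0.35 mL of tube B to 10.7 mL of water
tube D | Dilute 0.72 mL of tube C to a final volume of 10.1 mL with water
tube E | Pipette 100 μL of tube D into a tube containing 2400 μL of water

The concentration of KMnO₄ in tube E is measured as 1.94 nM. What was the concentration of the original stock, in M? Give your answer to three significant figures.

Step 1: 275 μL + 20 mL = 20275 μL total → factor 20275/275 = 73.727
Step 2: 0.28 mL brought to 44.3 mL → factor 44.3/0.28 = 158.21
Step 3: 0.35 mL + 10.7 mL = 11.05 mL total → factor 11.05/0.35 = 31.571
Step 4: 0.72 mL brought to 10.1 mL → factor 10.1/0.72 = 14.028
Step 5: 100 μL + 2400 μL = 2500 μL total → factor 2500/100 = 25
Overall dilution factor = 73.727 × 158.21 × 31.571 × 14.028 × 25 = 1.2915 × 10^8
Stock = 1.94 nM × 1.2915 × 10^8 = 2.506 × 10^8 nM = 0.251 M

0.251 M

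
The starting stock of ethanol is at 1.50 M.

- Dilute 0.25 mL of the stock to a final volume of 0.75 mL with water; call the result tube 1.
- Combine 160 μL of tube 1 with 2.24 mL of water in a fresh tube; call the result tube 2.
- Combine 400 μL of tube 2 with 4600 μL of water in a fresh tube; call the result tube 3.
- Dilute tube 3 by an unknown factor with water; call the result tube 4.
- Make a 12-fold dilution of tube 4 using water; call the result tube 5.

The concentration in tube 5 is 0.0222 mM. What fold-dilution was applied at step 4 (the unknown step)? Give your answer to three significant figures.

10.0-fold

Step 1: 0.25 mL brought to 0.75 mL → factor 0.75/0.25 = 3
Step 2: 160 μL + 2.24 mL = 2400 μL total → factor 2400/160 = 15
Step 3: 400 μL + 4600 μL = 5000 μL total → factor 5000/400 = 12.5
Step 4: unknown factor x
Step 5: 12-fold → factor 12
Product of known-step factors = 6750
Overall factor = 1.50 M / (0.0222 mM) = 67568
x = 67568 / 6750 = 10.0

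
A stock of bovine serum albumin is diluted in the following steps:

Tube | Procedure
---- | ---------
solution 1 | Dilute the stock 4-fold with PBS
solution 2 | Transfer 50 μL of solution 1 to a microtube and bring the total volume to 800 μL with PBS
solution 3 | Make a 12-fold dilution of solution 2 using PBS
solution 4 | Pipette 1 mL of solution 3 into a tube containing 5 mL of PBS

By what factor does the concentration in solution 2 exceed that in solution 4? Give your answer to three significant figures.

72.0

Step 1: 4-fold → factor 4
Step 2: 50 μL brought to 800 μL → factor 800/50 = 16
Step 3: 12-fold → factor 12
Step 4: 1 mL + 5 mL = 6 mL total → factor 6/1 = 6
Dilution factor to solution 2 = 64; to solution 4 = 4608
[solution 2]/[solution 4] = (factor to solution 4)/(factor to solution 2) = 4608/64 = 72.0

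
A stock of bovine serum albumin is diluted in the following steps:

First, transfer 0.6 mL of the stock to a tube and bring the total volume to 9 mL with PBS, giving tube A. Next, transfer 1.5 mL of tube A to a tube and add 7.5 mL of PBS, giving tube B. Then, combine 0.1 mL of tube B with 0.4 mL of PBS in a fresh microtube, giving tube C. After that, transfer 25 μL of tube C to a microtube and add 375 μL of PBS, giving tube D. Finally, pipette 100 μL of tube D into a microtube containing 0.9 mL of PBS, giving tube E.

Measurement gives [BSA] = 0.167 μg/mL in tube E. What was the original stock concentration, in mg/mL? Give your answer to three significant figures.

Step 1: 0.6 mL brought to 9 mL → factor 9/0.6 = 15
Step 2: 1.5 mL + 7.5 mL = 9 mL total → factor 9/1.5 = 6
Step 3: 0.1 mL + 0.4 mL = 0.5 mL total → factor 0.5/0.1 = 5
Step 4: 25 μL + 375 μL = 400 μL total → factor 400/25 = 16
Step 5: 100 μL + 0.9 mL = 1000 μL total → factor 1000/100 = 10
Overall dilution factor = 15 × 6 × 5 × 16 × 10 = 72000
Stock = 0.167 μg/mL × 72000 = 1.202 × 10^4 μg/mL = 12.0 mg/mL

12.0 mg/mL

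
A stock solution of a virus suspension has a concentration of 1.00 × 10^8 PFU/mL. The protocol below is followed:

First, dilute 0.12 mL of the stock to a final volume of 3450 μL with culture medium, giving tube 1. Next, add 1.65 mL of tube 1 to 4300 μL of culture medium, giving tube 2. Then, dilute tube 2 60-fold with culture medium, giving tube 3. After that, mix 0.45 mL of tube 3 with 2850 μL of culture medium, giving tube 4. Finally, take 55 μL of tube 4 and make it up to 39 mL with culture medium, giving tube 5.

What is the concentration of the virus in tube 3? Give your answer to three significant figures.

1.61 × 10^4 PFU/mL

Step 1: 0.12 mL brought to 3450 μL → factor 3.45/0.12 = 28.75
Step 2: 1.65 mL + 4300 μL = 5.95 mL total → factor 5.95/1.65 = 3.6061
Step 3: 60-fold → factor 60
Dilution factor through tube 3 = 28.75 × 3.6061 × 60 = 6220.5
[tube 3] = 1.00 × 10^8 PFU/mL / 6220.5 = 1.61 × 10^4 PFU/mL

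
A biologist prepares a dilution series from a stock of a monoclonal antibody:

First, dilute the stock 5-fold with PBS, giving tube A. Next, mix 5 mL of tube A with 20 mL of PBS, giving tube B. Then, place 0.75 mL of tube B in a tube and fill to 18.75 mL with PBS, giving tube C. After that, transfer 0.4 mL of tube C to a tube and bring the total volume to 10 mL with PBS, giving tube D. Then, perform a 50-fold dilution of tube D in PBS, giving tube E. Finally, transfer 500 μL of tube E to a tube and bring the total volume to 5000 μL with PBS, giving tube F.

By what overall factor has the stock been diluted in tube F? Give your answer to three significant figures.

7.81 × 10^6

Step 1: 5-fold → factor 5
Step 2: 5 mL + 20 mL = 25 mL total → factor 25/5 = 5
Step 3: 0.75 mL brought to 18.75 mL → factor 18.75/0.75 = 25
Step 4: 0.4 mL brought to 10 mL → factor 10/0.4 = 25
Step 5: 50-fold → factor 50
Step 6: 500 μL brought to 5000 μL → factor 5000/500 = 10
Overall dilution factor = 5 × 5 × 25 × 25 × 50 × 10 = 7.8125 × 10^6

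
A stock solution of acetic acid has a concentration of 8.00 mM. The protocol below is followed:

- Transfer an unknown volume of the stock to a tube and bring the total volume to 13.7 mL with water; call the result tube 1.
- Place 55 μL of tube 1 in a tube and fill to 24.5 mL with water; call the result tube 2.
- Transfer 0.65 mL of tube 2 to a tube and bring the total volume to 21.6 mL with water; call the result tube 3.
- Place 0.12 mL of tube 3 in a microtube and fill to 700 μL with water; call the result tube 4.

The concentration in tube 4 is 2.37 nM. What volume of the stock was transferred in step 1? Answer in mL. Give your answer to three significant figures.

Step 1: v brought to 13.7 mL → factor = 13.7 mL/v
Step 2: 55 μL brought to 24.5 mL → factor 24500/55 = 445.45
Step 3: 0.65 mL brought to 21.6 mL → factor 21.6/0.65 = 33.231
Step 4: 0.12 mL brought to 700 μL → factor 0.7/0.12 = 5.8333
Product of known-step factors = 86350
Overall factor = 8.00 mM / (2.37 nM) = 3.3755 × 10^6
Step-1 factor = 3.3755 × 10^6 / 86350 = 39.091
v = 13.7 mL / 39.091 = 0.350 mL

0.350 mL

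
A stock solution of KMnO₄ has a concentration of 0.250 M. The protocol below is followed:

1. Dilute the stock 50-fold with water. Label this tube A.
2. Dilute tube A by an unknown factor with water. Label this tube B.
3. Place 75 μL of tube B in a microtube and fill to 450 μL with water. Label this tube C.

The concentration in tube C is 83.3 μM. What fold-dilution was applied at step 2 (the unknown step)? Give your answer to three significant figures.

10.0-fold

Step 1: 50-fold → factor 50
Step 2: unknown factor x
Step 3: 75 μL brought to 450 μL → factor 450/75 = 6
Product of known-step factors = 300
Overall factor = 0.250 M / (83.3 μM) = 3001.2
x = 3001.2 / 300 = 10.0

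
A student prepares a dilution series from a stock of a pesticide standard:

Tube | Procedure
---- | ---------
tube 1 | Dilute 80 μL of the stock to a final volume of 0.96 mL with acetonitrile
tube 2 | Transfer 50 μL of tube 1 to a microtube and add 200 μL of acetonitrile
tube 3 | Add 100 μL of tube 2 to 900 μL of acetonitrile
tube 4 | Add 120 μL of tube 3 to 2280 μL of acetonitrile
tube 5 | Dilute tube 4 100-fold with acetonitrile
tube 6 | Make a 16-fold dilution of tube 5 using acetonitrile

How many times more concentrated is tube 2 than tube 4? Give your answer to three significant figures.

Step 1: 80 μL brought to 0.96 mL → factor 960/80 = 12
Step 2: 50 μL + 200 μL = 250 μL total → factor 250/50 = 5
Step 3: 100 μL + 900 μL = 1000 μL total → factor 1000/100 = 10
Step 4: 120 μL + 2280 μL = 2400 μL total → factor 2400/120 = 20
Dilution factor to tube 2 = 60; to tube 4 = 12000
[tube 2]/[tube 4] = (factor to tube 4)/(factor to tube 2) = 12000/60 = 200

200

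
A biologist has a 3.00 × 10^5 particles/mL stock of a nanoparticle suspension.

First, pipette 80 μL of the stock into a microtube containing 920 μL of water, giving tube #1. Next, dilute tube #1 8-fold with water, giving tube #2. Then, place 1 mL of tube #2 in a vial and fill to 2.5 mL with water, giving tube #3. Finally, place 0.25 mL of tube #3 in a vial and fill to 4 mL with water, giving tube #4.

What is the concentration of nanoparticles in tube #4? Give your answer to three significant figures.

75.0 particles/mL

Step 1: 80 μL + 920 μL = 1000 μL total → factor 1000/80 = 12.5
Step 2: 8-fold → factor 8
Step 3: 1 mL brought to 2.5 mL → factor 2.5/1 = 2.5
Step 4: 0.25 mL brought to 4 mL → factor 4/0.25 = 16
Overall dilution factor = 12.5 × 8 × 2.5 × 16 = 4000
Final = 3.00 × 10^5 particles/mL / 4000 = 75.0 particles/mL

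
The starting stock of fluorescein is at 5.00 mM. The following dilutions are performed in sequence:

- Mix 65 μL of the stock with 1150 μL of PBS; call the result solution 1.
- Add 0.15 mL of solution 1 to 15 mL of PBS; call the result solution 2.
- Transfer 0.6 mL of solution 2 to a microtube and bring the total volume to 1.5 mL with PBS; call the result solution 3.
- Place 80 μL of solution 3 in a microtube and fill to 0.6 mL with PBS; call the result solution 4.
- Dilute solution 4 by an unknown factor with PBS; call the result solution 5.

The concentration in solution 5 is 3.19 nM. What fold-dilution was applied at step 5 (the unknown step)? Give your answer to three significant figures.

Step 1: 65 μL + 1150 μL = 1215 μL total → factor 1215/65 = 18.692
Step 2: 0.15 mL + 15 mL = 15.15 mL total → factor 15.15/0.15 = 101
Step 3: 0.6 mL brought to 1.5 mL → factor 1.5/0.6 = 2.5
Step 4: 80 μL brought to 0.6 mL → factor 600/80 = 7.5
Step 5: unknown factor x
Product of known-step factors = 35399
Overall factor = 5.00 mM / (3.19 nM) = 1.5674 × 10^6
x = 1.5674 × 10^6 / 35399 = 44.3

44.3-fold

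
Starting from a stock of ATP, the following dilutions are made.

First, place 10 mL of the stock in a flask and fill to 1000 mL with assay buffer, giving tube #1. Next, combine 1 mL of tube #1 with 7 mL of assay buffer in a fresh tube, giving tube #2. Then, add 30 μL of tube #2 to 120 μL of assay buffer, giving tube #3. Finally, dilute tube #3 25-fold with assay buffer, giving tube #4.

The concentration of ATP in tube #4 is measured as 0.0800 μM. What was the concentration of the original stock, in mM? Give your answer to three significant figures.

Step 1: 10 mL brought to 1000 mL → factor 1000/10 = 100
Step 2: 1 mL + 7 mL = 8 mL total → factor 8/1 = 8
Step 3: 30 μL + 120 μL = 150 μL total → factor 150/30 = 5
Step 4: 25-fold → factor 25
Overall dilution factor = 100 × 8 × 5 × 25 = 1 × 10^5
Stock = 0.0800 μM × 1 × 10^5 = 8000 μM = 8.00 mM

8.00 mM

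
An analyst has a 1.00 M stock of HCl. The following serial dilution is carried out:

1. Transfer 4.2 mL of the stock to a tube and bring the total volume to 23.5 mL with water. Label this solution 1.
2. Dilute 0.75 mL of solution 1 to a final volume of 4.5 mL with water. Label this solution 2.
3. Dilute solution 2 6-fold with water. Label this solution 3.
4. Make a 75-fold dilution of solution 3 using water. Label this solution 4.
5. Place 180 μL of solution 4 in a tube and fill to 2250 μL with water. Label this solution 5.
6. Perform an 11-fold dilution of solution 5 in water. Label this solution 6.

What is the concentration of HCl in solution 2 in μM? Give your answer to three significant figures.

2.98 × 10^4 μM

Step 1: 4.2 mL brought to 23.5 mL → factor 23.5/4.2 = 5.5952
Step 2: 0.75 mL brought to 4.5 mL → factor 4.5/0.75 = 6
Dilution factor through solution 2 = 5.5952 × 6 = 33.571
[solution 2] = 1.00 M / 33.571 = 0.02979 M = 2.98 × 10^4 μM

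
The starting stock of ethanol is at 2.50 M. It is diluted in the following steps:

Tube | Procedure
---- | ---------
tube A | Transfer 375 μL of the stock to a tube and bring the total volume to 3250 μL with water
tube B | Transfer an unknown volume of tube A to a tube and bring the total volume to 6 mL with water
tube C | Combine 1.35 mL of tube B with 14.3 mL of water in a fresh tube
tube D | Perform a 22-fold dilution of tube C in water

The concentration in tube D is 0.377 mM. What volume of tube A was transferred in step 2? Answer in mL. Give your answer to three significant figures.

Step 1: 375 μL brought to 3250 μL → factor 3250/375 = 8.6667
Step 2: v brought to 6 mL → factor = 6 mL/v
Step 3: 1.35 mL + 14.3 mL = 15.65 mL total → factor 15.65/1.35 = 11.593
Step 4: 22-fold → factor 22
Product of known-step factors = 2210.3
Overall factor = 2.50 M / (0.377 mM) = 6631.3
Step-2 factor = 6631.3 / 2210.3 = 3.0002
v = 6 mL / 3.0002 = 2.00 mL

2.00 mL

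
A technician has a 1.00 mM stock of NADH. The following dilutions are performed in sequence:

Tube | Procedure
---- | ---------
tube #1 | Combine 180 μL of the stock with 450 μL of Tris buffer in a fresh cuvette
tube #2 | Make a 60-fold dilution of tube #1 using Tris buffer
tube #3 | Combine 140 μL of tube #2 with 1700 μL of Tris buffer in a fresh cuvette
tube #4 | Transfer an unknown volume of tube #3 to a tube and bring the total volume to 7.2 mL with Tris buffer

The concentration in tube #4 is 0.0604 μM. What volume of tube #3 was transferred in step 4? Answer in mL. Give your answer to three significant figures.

1.20 mL

Step 1: 180 μL + 450 μL = 630 μL total → factor 630/180 = 3.5
Step 2: 60-fold → factor 60
Step 3: 140 μL + 1700 μL = 1840 μL total → factor 1840/140 = 13.143
Step 4: v brought to 7.2 mL → factor = 7.2 mL/v
Product of known-step factors = 2760
Overall factor = 1.00 mM / (0.0604 μM) = 16556
Step-4 factor = 16556 / 2760 = 5.9987
v = 7.2 mL / 5.9987 = 1.20 mL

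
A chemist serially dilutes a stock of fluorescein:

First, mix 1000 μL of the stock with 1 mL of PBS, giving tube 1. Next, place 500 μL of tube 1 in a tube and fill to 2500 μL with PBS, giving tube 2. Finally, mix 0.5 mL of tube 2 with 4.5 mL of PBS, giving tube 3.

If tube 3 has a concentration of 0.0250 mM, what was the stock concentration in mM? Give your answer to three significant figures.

Step 1: 1000 μL + 1 mL = 2000 μL total → factor 2000/1000 = 2
Step 2: 500 μL brought to 2500 μL → factor 2500/500 = 5
Step 3: 0.5 mL + 4.5 mL = 5 mL total → factor 5/0.5 = 10
Overall dilution factor = 2 × 5 × 10 = 100
Stock = 0.0250 mM × 100 = 2.50 mM

2.50 mM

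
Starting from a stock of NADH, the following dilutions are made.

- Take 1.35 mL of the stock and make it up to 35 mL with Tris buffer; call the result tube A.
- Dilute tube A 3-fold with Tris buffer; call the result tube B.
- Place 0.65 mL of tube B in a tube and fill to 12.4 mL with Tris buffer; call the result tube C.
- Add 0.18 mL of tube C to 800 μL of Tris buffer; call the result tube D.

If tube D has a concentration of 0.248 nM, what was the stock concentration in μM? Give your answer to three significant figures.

2.00 μM

Step 1: 1.35 mL brought to 35 mL → factor 35/1.35 = 25.926
Step 2: 3-fold → factor 3
Step 3: 0.65 mL brought to 12.4 mL → factor 12.4/0.65 = 19.077
Step 4: 0.18 mL + 800 μL = 0.98 mL total → factor 0.98/0.18 = 5.4444
Overall dilution factor = 25.926 × 3 × 19.077 × 5.4444 = 8078.3
Stock = 0.248 nM × 8078.3 = 2003 nM = 2.00 μM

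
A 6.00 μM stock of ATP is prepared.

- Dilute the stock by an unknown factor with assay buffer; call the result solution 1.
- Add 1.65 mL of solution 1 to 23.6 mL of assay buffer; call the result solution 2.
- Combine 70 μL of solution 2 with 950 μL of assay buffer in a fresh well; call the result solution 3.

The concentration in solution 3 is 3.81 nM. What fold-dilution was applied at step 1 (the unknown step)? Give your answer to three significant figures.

7.06-fold

Step 1: unknown factor x
Step 2: 1.65 mL + 23.6 mL = 25.25 mL total → factor 25.25/1.65 = 15.303
Step 3: 70 μL + 950 μL = 1020 μL total → factor 1020/70 = 14.571
Product of known-step factors = 222.99
Overall factor = 6.00 μM / (3.81 nM) = 1574.8
x = 1574.8 / 222.99 = 7.06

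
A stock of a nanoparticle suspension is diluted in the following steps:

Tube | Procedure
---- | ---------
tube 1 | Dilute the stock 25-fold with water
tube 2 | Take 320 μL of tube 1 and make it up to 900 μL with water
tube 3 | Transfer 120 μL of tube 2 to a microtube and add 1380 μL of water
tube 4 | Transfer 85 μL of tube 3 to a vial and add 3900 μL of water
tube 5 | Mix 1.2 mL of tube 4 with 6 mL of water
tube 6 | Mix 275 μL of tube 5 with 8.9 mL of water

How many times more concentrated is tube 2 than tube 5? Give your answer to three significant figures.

3.52 × 10^3

Step 1: 25-fold → factor 25
Step 2: 320 μL brought to 900 μL → factor 900/320 = 2.8125
Step 3: 120 μL + 1380 μL = 1500 μL total → factor 1500/120 = 12.5
Step 4: 85 μL + 3900 μL = 3985 μL total → factor 3985/85 = 46.882
Step 5: 1.2 mL + 6 mL = 7.2 mL total → factor 7.2/1.2 = 6
Dilution factor to tube 2 = 70.312; to tube 5 = 2.4723 × 10^5
[tube 2]/[tube 5] = (factor to tube 5)/(factor to tube 2) = 2.4723 × 10^5/70.312 = 3.52 × 10^3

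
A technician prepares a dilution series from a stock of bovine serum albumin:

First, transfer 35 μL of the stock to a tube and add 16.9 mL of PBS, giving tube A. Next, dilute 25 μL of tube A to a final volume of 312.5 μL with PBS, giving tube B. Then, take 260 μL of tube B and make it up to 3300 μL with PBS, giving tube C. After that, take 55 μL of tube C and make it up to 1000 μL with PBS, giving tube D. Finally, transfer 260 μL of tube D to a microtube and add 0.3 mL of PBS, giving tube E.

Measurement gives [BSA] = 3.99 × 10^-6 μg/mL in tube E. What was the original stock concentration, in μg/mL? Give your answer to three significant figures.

Step 1: 35 μL + 16.9 mL = 16935 μL total → factor 16935/35 = 483.86
Step 2: 25 μL brought to 312.5 μL → factor 312.5/25 = 12.5
Step 3: 260 μL brought to 3300 μL → factor 3300/260 = 12.692
Step 4: 55 μL brought to 1000 μL → factor 1000/55 = 18.182
Step 5: 260 μL + 0.3 mL = 560 μL total → factor 560/260 = 2.1538
Overall dilution factor = 483.86 × 12.5 × 12.692 × 18.182 × 2.1538 = 3.0062 × 10^6
Stock = 3.99 × 10^-6 μg/mL × 3.0062 × 10^6 = 12.0 μg/mL

12.0 μg/mL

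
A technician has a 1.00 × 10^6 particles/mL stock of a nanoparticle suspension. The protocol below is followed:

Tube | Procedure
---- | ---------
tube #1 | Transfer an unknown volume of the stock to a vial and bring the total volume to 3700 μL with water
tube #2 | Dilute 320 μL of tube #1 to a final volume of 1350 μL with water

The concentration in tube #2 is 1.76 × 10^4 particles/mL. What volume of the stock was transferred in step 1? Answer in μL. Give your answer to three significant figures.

Step 1: v brought to 3700 μL → factor = 3700 μL/v
Step 2: 320 μL brought to 1350 μL → factor 1350/320 = 4.2188
Product of known-step factors = 4.2188
Overall factor = 1.00 × 10^6 particles/mL / (1.76 × 10^4 particles/mL) = 56.818
Step-1 factor = 56.818 / 4.2188 = 13.468
v = 3700 μL / 13.468 = 275 μL

275 μL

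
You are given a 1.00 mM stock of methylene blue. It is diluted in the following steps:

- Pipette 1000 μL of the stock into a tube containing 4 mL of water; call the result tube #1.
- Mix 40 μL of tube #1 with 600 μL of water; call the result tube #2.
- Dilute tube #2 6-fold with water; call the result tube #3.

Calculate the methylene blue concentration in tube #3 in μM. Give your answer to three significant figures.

2.08 μM

Step 1: 1000 μL + 4 mL = 5000 μL total → factor 5000/1000 = 5
Step 2: 40 μL + 600 μL = 640 μL total → factor 640/40 = 16
Step 3: 6-fold → factor 6
Dilution factor through tube #3 = 5 × 16 × 6 = 480
[tube #3] = 1.00 mM / 480 = 0.002083 mM = 2.08 μM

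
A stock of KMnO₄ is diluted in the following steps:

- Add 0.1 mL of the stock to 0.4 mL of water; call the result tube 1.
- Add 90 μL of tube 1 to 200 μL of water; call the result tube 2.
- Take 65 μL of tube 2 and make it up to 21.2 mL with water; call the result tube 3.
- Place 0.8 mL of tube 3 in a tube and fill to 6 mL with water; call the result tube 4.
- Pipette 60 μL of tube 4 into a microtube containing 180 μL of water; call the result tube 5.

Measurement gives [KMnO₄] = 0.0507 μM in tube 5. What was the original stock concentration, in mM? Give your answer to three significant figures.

7.99 mM

Step 1: 0.1 mL + 0.4 mL = 0.5 mL total → factor 0.5/0.1 = 5
Step 2: 90 μL + 200 μL = 290 μL total → factor 290/90 = 3.2222
Step 3: 65 μL brought to 21.2 mL → factor 21200/65 = 326.15
Step 4: 0.8 mL brought to 6 mL → factor 6/0.8 = 7.5
Step 5: 60 μL + 180 μL = 240 μL total → factor 240/60 = 4
Overall dilution factor = 5 × 3.2222 × 326.15 × 7.5 × 4 = 1.5764 × 10^5
Stock = 0.0507 μM × 1.5764 × 10^5 = 7992 μM = 7.99 mM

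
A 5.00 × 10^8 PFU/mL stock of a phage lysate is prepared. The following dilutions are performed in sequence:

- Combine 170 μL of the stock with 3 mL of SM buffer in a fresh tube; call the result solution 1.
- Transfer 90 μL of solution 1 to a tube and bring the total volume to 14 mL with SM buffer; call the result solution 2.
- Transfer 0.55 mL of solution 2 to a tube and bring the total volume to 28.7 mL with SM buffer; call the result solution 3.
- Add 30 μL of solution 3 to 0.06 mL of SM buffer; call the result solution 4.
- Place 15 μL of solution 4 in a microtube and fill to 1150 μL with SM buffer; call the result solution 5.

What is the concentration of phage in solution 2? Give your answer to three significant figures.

Step 1: 170 μL + 3 mL = 3170 μL total → factor 3170/170 = 18.647
Step 2: 90 μL brought to 14 mL → factor 14000/90 = 155.56
Dilution factor through solution 2 = 18.647 × 155.56 = 2900.7
[solution 2] = 5.00 × 10^8 PFU/mL / 2900.7 = 1.72 × 10^5 PFU/mL

1.72 × 10^5 PFU/mL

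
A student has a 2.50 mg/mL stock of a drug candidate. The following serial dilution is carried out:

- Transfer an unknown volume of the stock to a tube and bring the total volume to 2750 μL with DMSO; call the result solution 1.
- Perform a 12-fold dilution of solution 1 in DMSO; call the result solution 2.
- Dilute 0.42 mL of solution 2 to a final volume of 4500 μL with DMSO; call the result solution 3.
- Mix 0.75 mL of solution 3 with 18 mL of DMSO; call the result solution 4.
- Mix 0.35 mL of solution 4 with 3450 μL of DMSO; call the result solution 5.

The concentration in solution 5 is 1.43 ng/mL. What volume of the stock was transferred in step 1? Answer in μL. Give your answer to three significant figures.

54.9 μL

Step 1: v brought to 2750 μL → factor = 2750 μL/v
Step 2: 12-fold → factor 12
Step 3: 0.42 mL brought to 4500 μL → factor 4.5/0.42 = 10.714
Step 4: 0.75 mL + 18 mL = 18.75 mL total → factor 18.75/0.75 = 25
Step 5: 0.35 mL + 3450 μL = 3.8 mL total → factor 3.8/0.35 = 10.857
Product of known-step factors = 34898
Overall factor = 2.50 mg/mL / (1.43 ng/mL) = 1.7483 × 10^6
Step-1 factor = 1.7483 × 10^6 / 34898 = 50.096
v = 2750 μL / 50.096 = 54.9 μL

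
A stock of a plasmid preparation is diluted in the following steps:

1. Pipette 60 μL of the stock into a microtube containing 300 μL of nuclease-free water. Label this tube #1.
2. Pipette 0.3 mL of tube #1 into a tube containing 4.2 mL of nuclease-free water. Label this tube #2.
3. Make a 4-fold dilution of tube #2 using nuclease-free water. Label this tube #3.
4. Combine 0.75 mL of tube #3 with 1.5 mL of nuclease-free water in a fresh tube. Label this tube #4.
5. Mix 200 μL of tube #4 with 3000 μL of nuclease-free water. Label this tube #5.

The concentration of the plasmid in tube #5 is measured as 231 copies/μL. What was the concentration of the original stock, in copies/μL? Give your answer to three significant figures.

Step 1: 60 μL + 300 μL = 360 μL total → factor 360/60 = 6
Step 2: 0.3 mL + 4.2 mL = 4.5 mL total → factor 4.5/0.3 = 15
Step 3: 4-fold → factor 4
Step 4: 0.75 mL + 1.5 mL = 2.25 mL total → factor 2.25/0.75 = 3
Step 5: 200 μL + 3000 μL = 3200 μL total → factor 3200/200 = 16
Overall dilution factor = 6 × 15 × 4 × 3 × 16 = 17280
Stock = 231 copies/μL × 17280 = 3.99 × 10^6 copies/μL

3.99 × 10^6 copies/μL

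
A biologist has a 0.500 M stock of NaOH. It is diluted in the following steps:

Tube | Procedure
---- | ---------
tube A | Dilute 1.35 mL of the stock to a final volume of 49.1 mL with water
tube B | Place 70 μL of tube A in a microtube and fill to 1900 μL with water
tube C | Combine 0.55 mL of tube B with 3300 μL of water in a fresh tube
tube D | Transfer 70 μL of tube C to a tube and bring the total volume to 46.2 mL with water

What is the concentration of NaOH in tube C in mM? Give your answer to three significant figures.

0.0724 mM

Step 1: 1.35 mL brought to 49.1 mL → factor 49.1/1.35 = 36.37
Step 2: 70 μL brought to 1900 μL → factor 1900/70 = 27.143
Step 3: 0.55 mL + 3300 μL = 3.85 mL total → factor 3.85/0.55 = 7
Dilution factor through tube C = 36.37 × 27.143 × 7 = 6910.4
[tube C] = 0.500 M / 6910.4 = 7.236 × 10^-5 M = 0.0724 mM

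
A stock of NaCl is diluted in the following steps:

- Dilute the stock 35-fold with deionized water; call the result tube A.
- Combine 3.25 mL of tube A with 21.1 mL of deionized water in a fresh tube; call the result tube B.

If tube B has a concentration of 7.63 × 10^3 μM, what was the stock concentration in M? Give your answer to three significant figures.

2.00 M

Step 1: 35-fold → factor 35
Step 2: 3.25 mL + 21.1 mL = 24.35 mL total → factor 24.35/3.25 = 7.4923
Overall dilution factor = 35 × 7.4923 = 262.23
Stock = 7.63 × 10^3 μM × 262.23 = 2.001 × 10^6 μM = 2.00 M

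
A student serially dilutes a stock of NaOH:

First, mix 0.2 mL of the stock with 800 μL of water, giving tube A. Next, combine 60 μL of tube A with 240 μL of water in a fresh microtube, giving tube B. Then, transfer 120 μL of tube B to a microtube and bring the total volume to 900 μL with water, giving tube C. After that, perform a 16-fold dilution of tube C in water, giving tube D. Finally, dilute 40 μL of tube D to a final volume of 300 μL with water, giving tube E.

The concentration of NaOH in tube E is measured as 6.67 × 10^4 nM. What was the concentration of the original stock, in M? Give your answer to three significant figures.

1.50 M

Step 1: 0.2 mL + 800 μL = 1 mL total → factor 1/0.2 = 5
Step 2: 60 μL + 240 μL = 300 μL total → factor 300/60 = 5
Step 3: 120 μL brought to 900 μL → factor 900/120 = 7.5
Step 4: 16-fold → factor 16
Step 5: 40 μL brought to 300 μL → factor 300/40 = 7.5
Overall dilution factor = 5 × 5 × 7.5 × 16 × 7.5 = 22500
Stock = 6.67 × 10^4 nM × 22500 = 1.501 × 10^9 nM = 1.50 M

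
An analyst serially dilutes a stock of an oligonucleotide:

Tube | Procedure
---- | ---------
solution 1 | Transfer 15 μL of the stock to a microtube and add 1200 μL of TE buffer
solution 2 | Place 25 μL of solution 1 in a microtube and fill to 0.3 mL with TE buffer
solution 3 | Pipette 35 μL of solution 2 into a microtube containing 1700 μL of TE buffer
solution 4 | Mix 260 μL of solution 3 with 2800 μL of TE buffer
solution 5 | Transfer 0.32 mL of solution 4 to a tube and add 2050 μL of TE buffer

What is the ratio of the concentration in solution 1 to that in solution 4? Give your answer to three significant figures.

Step 1: 15 μL + 1200 μL = 1215 μL total → factor 1215/15 = 81
Step 2: 25 μL brought to 0.3 mL → factor 300/25 = 12
Step 3: 35 μL + 1700 μL = 1735 μL total → factor 1735/35 = 49.571
Step 4: 260 μL + 2800 μL = 3060 μL total → factor 3060/260 = 11.769
Dilution factor to solution 1 = 81; to solution 4 = 5.6708 × 10^5
[solution 1]/[solution 4] = (factor to solution 4)/(factor to solution 1) = 5.6708 × 10^5/81 = 7.00 × 10^3

7.00 × 10^3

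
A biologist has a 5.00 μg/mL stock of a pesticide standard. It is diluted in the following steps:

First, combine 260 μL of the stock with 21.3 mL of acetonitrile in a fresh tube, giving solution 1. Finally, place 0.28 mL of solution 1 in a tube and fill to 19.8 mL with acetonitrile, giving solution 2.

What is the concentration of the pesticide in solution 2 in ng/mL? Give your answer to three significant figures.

Step 1: 260 μL + 21.3 mL = 21560 μL total → factor 21560/260 = 82.923
Step 2: 0.28 mL brought to 19.8 mL → factor 19.8/0.28 = 70.714
Overall dilution factor = 82.923 × 70.714 = 5863.8
Final = 5.00 μg/mL / 5863.8 = 0.0008527 μg/mL = 0.853 ng/mL

0.853 ng/mL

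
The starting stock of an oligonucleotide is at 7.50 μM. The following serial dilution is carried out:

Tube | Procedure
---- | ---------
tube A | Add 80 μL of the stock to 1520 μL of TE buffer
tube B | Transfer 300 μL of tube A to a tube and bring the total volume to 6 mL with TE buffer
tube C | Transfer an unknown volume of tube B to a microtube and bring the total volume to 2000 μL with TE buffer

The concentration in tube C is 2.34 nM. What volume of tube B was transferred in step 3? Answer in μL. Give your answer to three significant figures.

Step 1: 80 μL + 1520 μL = 1600 μL total → factor 1600/80 = 20
Step 2: 300 μL brought to 6 mL → factor 6000/300 = 20
Step 3: v brought to 2000 μL → factor = 2000 μL/v
Product of known-step factors = 400
Overall factor = 7.50 μM / (2.34 nM) = 3205.1
Step-3 factor = 3205.1 / 400 = 8.0128
v = 2000 μL / 8.0128 = 250 μL

250 μL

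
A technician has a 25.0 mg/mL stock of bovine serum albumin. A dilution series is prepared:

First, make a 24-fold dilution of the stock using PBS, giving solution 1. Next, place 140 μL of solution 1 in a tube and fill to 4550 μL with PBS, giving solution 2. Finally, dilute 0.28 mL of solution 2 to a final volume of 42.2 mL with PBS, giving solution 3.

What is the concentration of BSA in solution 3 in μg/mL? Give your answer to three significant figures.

0.213 μg/mL

Step 1: 24-fold → factor 24
Step 2: 140 μL brought to 4550 μL → factor 4550/140 = 32.5
Step 3: 0.28 mL brought to 42.2 mL → factor 42.2/0.28 = 150.71
Overall dilution factor = 24 × 32.5 × 150.71 = 1.1756 × 10^5
Final = 25.0 mg/mL / 1.1756 × 10^5 = 0.0002127 mg/mL = 0.213 μg/mL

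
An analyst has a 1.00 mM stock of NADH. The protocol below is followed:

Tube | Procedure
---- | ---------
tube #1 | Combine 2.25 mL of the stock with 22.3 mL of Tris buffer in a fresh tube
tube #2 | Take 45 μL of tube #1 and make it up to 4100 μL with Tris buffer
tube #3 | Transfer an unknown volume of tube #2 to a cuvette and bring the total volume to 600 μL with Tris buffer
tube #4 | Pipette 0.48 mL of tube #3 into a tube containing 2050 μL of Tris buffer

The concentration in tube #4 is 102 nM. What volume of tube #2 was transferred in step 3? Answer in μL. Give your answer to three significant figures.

321 μL

Step 1: 2.25 mL + 22.3 mL = 24.55 mL total → factor 24.55/2.25 = 10.911
Step 2: 45 μL brought to 4100 μL → factor 4100/45 = 91.111
Step 3: v brought to 600 μL → factor = 600 μL/v
Step 4: 0.48 mL + 2050 μL = 2.53 mL total → factor 2.53/0.48 = 5.2708
Product of known-step factors = 5239.9
Overall factor = 1.00 mM / (102 nM) = 9803.9
Step-3 factor = 9803.9 / 5239.9 = 1.871
v = 600 μL / 1.871 = 321 μL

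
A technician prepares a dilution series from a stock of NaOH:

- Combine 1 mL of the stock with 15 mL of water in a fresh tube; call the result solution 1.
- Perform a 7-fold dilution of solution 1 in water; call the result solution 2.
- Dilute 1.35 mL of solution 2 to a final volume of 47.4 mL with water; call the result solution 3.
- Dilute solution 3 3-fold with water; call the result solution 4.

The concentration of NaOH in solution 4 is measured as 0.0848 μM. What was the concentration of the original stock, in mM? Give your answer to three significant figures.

1.00 mM

Step 1: 1 mL + 15 mL = 16 mL total → factor 16/1 = 16
Step 2: 7-fold → factor 7
Step 3: 1.35 mL brought to 47.4 mL → factor 47.4/1.35 = 35.111
Step 4: 3-fold → factor 3
Overall dilution factor = 16 × 7 × 35.111 × 3 = 11797
Stock = 0.0848 μM × 11797 = 1000 μM = 1.00 mM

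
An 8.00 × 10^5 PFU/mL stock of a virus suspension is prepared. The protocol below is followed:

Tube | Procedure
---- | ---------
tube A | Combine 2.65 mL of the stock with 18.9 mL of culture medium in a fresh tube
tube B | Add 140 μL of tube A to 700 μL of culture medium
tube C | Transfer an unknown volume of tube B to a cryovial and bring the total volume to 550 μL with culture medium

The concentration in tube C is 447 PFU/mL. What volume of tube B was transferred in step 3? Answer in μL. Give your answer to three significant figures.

Step 1: 2.65 mL + 18.9 mL = 21.55 mL total → factor 21.55/2.65 = 8.1321
Step 2: 140 μL + 700 μL = 840 μL total → factor 840/140 = 6
Step 3: v brought to 550 μL → factor = 550 μL/v
Product of known-step factors = 48.792
Overall factor = 8.00 × 10^5 PFU/mL / (447 PFU/mL) = 1789.7
Step-3 factor = 1789.7 / 48.792 = 36.68
v = 550 μL / 36.68 = 15.0 μL

15.0 μL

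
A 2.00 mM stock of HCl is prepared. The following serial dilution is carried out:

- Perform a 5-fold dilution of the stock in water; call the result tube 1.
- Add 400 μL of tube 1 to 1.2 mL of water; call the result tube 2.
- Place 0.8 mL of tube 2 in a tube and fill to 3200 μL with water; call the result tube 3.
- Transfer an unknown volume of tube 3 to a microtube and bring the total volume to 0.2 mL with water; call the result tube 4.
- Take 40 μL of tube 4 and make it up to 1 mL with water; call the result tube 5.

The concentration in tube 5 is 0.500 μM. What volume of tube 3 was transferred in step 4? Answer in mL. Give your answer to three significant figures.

0.100 mL

Step 1: 5-fold → factor 5
Step 2: 400 μL + 1.2 mL = 1600 μL total → factor 1600/400 = 4
Step 3: 0.8 mL brought to 3200 μL → factor 3.2/0.8 = 4
Step 4: v brought to 0.2 mL → factor = 0.2 mL/v
Step 5: 40 μL brought to 1 mL → factor 1000/40 = 25
Product of known-step factors = 2000
Overall factor = 2.00 mM / (0.500 μM) = 4000
Step-4 factor = 4000 / 2000 = 2
v = 0.2 mL / 2 = 0.100 mL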